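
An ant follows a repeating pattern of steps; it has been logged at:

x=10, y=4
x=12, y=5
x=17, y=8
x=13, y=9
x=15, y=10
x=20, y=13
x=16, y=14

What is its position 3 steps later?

Differencing gives (+2, +1), (+5, +3), (-4, +1), (+2, +1), (+5, +3), (-4, +1). This is the pattern (+2, +1), (+5, +3), (-4, +1) repeated.
step 7: apply (+2, +1) → x=18, y=15
step 8: apply (+5, +3) → x=23, y=18
step 9: apply (-4, +1) → x=19, y=19

x=19, y=19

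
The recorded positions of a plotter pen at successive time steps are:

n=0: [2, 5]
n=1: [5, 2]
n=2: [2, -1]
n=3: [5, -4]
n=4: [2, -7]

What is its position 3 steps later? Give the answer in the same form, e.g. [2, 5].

The first coordinate repeats the cycle [2, 5] with period 2; step 7 mod 2 = 1, giving 5.
The second coordinate changes by -3 each step, so at step 7 it is 5 + 7·(-3) = -16.

[5, -16]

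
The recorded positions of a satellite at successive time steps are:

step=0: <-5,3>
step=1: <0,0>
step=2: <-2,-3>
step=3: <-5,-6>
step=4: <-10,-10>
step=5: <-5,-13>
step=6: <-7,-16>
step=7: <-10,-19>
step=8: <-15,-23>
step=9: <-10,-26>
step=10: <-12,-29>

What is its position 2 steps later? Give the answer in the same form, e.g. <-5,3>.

<-20,-36>

Step-to-step displacements: <+5,-3>, <-2,-3>, <-3,-3>, <-5,-4>, <+5,-3>, <-2,-3>, <-3,-3>, <-5,-4>, <+5,-3>, <-2,-3> — a repeating cycle of length 4.
step 11: apply <-3,-3> → <-15,-32>
step 12: apply <-5,-4> → <-20,-36>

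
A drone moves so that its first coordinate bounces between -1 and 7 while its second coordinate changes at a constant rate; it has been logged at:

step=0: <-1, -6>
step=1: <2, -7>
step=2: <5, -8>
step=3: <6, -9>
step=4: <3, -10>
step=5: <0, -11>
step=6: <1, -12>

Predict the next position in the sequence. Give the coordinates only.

<4, -13>

The first coordinate reflects between -1 and 7, moving 3 per step.
  step 7: 1 → 4
The second coordinate changes by -1 each step: at step 7 it is -13.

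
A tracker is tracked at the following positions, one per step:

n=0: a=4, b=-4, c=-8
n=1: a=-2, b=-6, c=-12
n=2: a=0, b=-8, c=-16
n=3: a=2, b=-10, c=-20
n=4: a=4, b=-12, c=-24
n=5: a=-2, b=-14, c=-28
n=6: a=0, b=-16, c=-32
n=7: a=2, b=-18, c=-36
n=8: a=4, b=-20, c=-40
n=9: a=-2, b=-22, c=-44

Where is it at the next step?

The a coordinate repeats the cycle [4, -2, 0, 2] with period 4; step 10 mod 4 = 2, giving 0.
The b coordinate changes by -2 each step, so at step 10 it is -4 + 10·(-2) = -24.
The c coordinate changes by -4 each step, so at step 10 it is -8 + 10·(-4) = -48.

a=0, b=-24, c=-48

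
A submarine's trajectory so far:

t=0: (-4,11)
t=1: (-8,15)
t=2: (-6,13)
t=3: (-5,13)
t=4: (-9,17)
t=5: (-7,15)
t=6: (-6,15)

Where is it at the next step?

Differencing gives (-4,+4), (+2,-2), (+1,+0), (-4,+4), (+2,-2), (+1,+0). This is the pattern (-4,+4), (+2,-2), (+1,+0) repeated.
step 7: apply (-4,+4) → (-10,19)

(-10,19)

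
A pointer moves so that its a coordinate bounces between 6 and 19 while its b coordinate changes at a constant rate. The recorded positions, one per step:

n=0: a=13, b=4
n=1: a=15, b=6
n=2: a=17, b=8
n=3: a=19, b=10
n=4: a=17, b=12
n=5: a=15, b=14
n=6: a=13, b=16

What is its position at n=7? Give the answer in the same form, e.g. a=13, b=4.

The a coordinate travels 2 per step and bounces off the walls at 6 and 19.
  step 7: 13 → 11
The b coordinate changes by +2 each step: at step 7 it is 18.

a=11, b=18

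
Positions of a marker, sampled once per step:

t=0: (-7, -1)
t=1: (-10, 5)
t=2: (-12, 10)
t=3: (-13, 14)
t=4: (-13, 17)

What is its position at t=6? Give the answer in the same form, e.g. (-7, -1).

(-10, 20)

Taking differences between consecutive positions: (-3, +6), (-2, +5), (-1, +4), (+0, +3). These grow by (+1, -1) each step.
step 5: (-13, 17) + (+1, +2) → (-12, 19)
step 6: (-12, 19) + (+2, +1) → (-10, 20)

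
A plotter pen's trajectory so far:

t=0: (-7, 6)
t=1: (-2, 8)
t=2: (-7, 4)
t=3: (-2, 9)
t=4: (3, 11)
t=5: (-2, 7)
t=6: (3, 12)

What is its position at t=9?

(8, 15)

The moves between consecutive positions are (+5, +2), (-5, -4), (+5, +5), (+5, +2), (-5, -4), (+5, +5); they repeat the 3-cycle [(+5, +2), (-5, -4), (+5, +5)].
step 7: apply (+5, +2) → (8, 14)
step 8: apply (-5, -4) → (3, 10)
step 9: apply (+5, +5) → (8, 15)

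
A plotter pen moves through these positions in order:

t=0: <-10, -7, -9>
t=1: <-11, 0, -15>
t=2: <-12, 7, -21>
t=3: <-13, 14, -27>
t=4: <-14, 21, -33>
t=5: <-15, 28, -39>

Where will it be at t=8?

<-18, 49, -57>

The position changes by <-1, +7, -6> every step.
step 6: <-15, 28, -39> + <-1, +7, -6> → <-16, 35, -45>
step 7: <-16, 35, -45> + <-1, +7, -6> → <-17, 42, -51>
step 8: <-17, 42, -51> + <-1, +7, -6> → <-18, 49, -57>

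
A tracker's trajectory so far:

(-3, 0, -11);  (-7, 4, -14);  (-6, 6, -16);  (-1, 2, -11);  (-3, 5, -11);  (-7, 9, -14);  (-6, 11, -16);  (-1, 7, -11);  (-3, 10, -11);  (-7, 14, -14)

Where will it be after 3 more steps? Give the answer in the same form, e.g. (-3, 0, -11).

Differencing gives (-4, +4, -3), (+1, +2, -2), (+5, -4, +5), (-2, +3, +0), (-4, +4, -3), (+1, +2, -2), (+5, -4, +5), (-2, +3, +0), (-4, +4, -3). This is the pattern (-4, +4, -3), (+1, +2, -2), (+5, -4, +5), (-2, +3, +0) repeated.
step 10: apply (+1, +2, -2) → (-6, 16, -16)
step 11: apply (+5, -4, +5) → (-1, 12, -11)
step 12: apply (-2, +3, +0) → (-3, 15, -11)

(-3, 15, -11)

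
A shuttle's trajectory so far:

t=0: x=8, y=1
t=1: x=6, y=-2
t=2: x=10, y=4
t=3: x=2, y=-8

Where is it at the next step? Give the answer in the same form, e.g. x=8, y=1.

Consecutive displacements (-2, -3), (+4, +6), (-8, -12) scale by a factor of -2 each step.
step 4: x=2, y=-8 + (+16, +24) → x=18, y=16

x=18, y=16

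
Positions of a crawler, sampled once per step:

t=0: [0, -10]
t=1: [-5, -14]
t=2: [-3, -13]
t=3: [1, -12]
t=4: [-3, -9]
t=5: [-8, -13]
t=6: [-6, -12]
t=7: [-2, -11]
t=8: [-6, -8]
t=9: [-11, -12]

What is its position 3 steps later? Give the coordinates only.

[-9, -7]

Step-to-step displacements: [-5, -4], [+2, +1], [+4, +1], [-4, +3], [-5, -4], [+2, +1], [+4, +1], [-4, +3], [-5, -4] — a repeating cycle of length 4.
step 10: apply [+2, +1] → [-9, -11]
step 11: apply [+4, +1] → [-5, -10]
step 12: apply [-4, +3] → [-9, -7]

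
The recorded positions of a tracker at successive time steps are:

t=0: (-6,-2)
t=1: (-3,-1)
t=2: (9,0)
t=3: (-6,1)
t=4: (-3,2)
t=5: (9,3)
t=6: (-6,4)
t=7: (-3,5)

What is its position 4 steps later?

The first coordinate repeats the cycle [-6, -3, 9] with period 3; step 11 mod 3 = 2, giving 9.
The second coordinate changes by +1 each step, so at step 11 it is -2 + 11·(1) = 9.

(9,9)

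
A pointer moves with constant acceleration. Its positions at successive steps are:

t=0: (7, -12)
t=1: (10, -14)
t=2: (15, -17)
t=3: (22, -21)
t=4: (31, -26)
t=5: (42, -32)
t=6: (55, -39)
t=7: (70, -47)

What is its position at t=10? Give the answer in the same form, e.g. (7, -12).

First differences are (+3, -2), (+5, -3), (+7, -4), (+9, -5), (+11, -6), (+13, -7), (+15, -8); their common second difference is (+2, -1) (constant acceleration).
step 8: (70, -47) + (+17, -9) → (87, -56)
step 9: (87, -56) + (+19, -10) → (106, -66)
step 10: (106, -66) + (+21, -11) → (127, -77)

(127, -77)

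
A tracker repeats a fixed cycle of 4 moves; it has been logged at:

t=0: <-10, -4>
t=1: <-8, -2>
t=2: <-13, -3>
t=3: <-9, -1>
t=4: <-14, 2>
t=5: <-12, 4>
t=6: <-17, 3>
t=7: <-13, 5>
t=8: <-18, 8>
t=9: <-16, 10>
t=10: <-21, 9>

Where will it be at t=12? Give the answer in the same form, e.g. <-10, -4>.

The moves between consecutive positions are <+2, +2>, <-5, -1>, <+4, +2>, <-5, +3>, <+2, +2>, <-5, -1>, <+4, +2>, <-5, +3>, <+2, +2>, <-5, -1>; they repeat the 4-cycle [<+2, +2>, <-5, -1>, <+4, +2>, <-5, +3>].
step 11: apply <+4, +2> → <-17, 11>
step 12: apply <-5, +3> → <-22, 14>

<-22, 14>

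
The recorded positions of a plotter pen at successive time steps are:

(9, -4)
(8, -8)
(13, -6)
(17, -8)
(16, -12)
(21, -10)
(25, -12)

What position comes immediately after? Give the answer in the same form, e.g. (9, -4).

(24, -16)

Step-to-step displacements: (-1, -4), (+5, +2), (+4, -2), (-1, -4), (+5, +2), (+4, -2) — a repeating cycle of length 3.
step 7: apply (-1, -4) → (24, -16)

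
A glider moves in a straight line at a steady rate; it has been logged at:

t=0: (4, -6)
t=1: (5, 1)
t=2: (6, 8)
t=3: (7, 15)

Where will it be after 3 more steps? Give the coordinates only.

(10, 36)

The position changes by (+1, +7) every step.
step 4: (7, 15) + (+1, +7) → (8, 22)
step 5: (8, 22) + (+1, +7) → (9, 29)
step 6: (9, 29) + (+1, +7) → (10, 36)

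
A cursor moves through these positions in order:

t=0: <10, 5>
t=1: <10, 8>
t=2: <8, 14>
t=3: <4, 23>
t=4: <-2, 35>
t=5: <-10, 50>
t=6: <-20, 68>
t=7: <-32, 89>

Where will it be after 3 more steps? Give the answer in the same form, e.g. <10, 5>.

<-80, 170>

Taking differences between consecutive positions: <+0, +3>, <-2, +6>, <-4, +9>, <-6, +12>, <-8, +15>, <-10, +18>, <-12, +21>. These grow by <-2, +3> each step.
step 8: <-32, 89> + <-14, +24> → <-46, 113>
step 9: <-46, 113> + <-16, +27> → <-62, 140>
step 10: <-62, 140> + <-18, +30> → <-80, 170>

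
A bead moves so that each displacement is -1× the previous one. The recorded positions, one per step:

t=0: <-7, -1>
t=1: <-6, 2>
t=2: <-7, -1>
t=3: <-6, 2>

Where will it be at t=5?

<-6, 2>

The jumps are <+1, +3>, <-1, -3>, <+1, +3> — a geometric progression with ratio -1.
step 4: <-6, 2> + <-1, -3> → <-7, -1>
step 5: <-7, -1> + <+1, +3> → <-6, 2>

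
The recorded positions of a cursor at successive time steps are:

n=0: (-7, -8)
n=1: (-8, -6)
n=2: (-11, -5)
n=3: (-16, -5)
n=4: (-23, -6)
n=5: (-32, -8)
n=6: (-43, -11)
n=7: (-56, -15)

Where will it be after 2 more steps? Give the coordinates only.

First differences are (-1, +2), (-3, +1), (-5, +0), (-7, -1), (-9, -2), (-11, -3), (-13, -4); their common second difference is (-2, -1) (constant acceleration).
step 8: (-56, -15) + (-15, -5) → (-71, -20)
step 9: (-71, -20) + (-17, -6) → (-88, -26)

(-88, -26)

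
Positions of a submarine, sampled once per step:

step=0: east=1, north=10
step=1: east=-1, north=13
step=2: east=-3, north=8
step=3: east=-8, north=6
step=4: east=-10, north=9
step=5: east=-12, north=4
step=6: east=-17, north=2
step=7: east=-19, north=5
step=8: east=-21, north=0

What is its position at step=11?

Differencing gives (-2,+3), (-2,-5), (-5,-2), (-2,+3), (-2,-5), (-5,-2), (-2,+3), (-2,-5). This is the pattern (-2,+3), (-2,-5), (-5,-2) repeated.
step 9: apply (-5,-2) → east=-26, north=-2
step 10: apply (-2,+3) → east=-28, north=1
step 11: apply (-2,-5) → east=-30, north=-4

east=-30, north=-4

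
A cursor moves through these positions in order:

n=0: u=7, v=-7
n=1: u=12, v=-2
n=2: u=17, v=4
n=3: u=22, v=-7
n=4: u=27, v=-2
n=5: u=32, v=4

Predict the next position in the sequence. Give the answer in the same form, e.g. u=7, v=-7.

The u coordinate changes by +5 each step, so at step 6 it is 7 + 6·(5) = 37.
The v coordinate repeats the cycle [-7, -2, 4] with period 3; step 6 mod 3 = 0, giving -7.

u=37, v=-7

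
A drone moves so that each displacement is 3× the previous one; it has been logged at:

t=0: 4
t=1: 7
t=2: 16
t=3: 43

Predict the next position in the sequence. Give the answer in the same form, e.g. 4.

124

Step-to-step displacements: +3, +9, +27; each is 3× the previous.
step 4: 43 + 81 → 124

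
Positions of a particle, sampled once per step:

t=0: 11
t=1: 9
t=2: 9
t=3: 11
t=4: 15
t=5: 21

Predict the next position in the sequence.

First differences are -2, +0, +2, +4, +6; their common second difference is +2 (constant acceleration).
step 6: 21 + 8 → 29

29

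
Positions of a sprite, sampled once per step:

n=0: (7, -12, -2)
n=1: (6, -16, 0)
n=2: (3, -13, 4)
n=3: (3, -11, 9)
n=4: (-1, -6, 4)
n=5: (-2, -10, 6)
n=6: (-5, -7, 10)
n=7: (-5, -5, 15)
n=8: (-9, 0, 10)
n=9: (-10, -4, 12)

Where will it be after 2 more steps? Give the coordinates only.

Step-to-step displacements: (-1, -4, +2), (-3, +3, +4), (+0, +2, +5), (-4, +5, -5), (-1, -4, +2), (-3, +3, +4), (+0, +2, +5), (-4, +5, -5), (-1, -4, +2) — a repeating cycle of length 4.
step 10: apply (-3, +3, +4) → (-13, -1, 16)
step 11: apply (+0, +2, +5) → (-13, 1, 21)

(-13, 1, 21)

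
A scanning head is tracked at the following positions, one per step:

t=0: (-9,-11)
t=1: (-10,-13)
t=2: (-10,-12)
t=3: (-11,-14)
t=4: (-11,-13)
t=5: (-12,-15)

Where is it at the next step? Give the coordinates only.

(-12,-14)

Differencing gives (-1,-2), (+0,+1), (-1,-2), (+0,+1), (-1,-2). This is the pattern (-1,-2), (+0,+1) repeated.
step 6: apply (+0,+1) → (-12,-14)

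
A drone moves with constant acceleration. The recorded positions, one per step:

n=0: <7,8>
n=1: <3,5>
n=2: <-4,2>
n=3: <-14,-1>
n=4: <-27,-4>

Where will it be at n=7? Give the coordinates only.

<-84,-13>

Taking differences between consecutive positions: <-4,-3>, <-7,-3>, <-10,-3>, <-13,-3>. These grow by <-3,+0> each step.
step 5: <-27,-4> + <-16,-3> → <-43,-7>
step 6: <-43,-7> + <-19,-3> → <-62,-10>
step 7: <-62,-10> + <-22,-3> → <-84,-13>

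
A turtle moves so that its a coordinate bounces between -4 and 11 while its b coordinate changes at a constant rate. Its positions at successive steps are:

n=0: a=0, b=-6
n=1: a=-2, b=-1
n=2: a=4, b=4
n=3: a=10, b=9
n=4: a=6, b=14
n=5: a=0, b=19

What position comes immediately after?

The a coordinate travels 6 per step and bounces off the walls at -4 and 11.
  step 6: 0 → -2
The b coordinate changes by +5 each step: at step 6 it is 24.

a=-2, b=24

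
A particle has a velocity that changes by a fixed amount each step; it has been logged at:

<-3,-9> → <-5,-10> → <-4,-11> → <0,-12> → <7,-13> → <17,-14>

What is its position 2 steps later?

First differences are <-2,-1>, <+1,-1>, <+4,-1>, <+7,-1>, <+10,-1>; their common second difference is <+3,+0> (constant acceleration).
step 6: <17,-14> + <+13,-1> → <30,-15>
step 7: <30,-15> + <+16,-1> → <46,-16>

<46,-16>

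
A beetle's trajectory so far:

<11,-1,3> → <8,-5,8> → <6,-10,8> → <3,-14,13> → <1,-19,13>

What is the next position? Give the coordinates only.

<-2,-23,18>

Differencing gives <-3,-4,+5>, <-2,-5,+0>, <-3,-4,+5>, <-2,-5,+0>. This is the pattern <-3,-4,+5>, <-2,-5,+0> repeated.
step 5: apply <-3,-4,+5> → <-2,-23,18>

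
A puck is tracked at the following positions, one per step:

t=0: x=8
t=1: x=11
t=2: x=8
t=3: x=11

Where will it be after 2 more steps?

Consecutive displacements +3, -3, +3 scale by a factor of -1 each step.
step 4: 11 − 3 → x=8
step 5: 8 + 3 → x=11

x=11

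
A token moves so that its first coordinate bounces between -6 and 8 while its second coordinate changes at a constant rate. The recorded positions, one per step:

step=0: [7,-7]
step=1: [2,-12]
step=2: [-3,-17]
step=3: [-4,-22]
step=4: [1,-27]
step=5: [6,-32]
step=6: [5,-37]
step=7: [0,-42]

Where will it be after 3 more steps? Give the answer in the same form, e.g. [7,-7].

[3,-57]

The first coordinate travels 5 per step and bounces off the walls at -6 and 8.
  step 8: 0 → -5
  step 9: -5 → -2
  step 10: -2 → 3
The second coordinate changes by -5 each step: at step 10 it is -57.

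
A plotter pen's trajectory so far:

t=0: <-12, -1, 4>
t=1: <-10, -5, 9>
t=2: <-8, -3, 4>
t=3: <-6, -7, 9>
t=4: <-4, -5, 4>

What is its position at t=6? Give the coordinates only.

<0, -7, 4>

The moves between consecutive positions are <+2, -4, +5>, <+2, +2, -5>, <+2, -4, +5>, <+2, +2, -5>; they repeat the 2-cycle [<+2, -4, +5>, <+2, +2, -5>].
step 5: apply <+2, -4, +5> → <-2, -9, 9>
step 6: apply <+2, +2, -5> → <0, -7, 4>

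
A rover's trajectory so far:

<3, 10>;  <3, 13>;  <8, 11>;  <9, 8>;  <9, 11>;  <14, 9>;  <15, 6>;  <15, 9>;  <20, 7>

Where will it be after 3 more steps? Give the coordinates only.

Step-to-step displacements: <+0, +3>, <+5, -2>, <+1, -3>, <+0, +3>, <+5, -2>, <+1, -3>, <+0, +3>, <+5, -2> — a repeating cycle of length 3.
step 9: apply <+1, -3> → <21, 4>
step 10: apply <+0, +3> → <21, 7>
step 11: apply <+5, -2> → <26, 5>

<26, 5>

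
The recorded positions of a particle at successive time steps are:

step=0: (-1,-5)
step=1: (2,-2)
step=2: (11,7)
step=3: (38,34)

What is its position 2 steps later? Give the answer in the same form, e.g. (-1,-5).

(362,358)

Step-to-step displacements: (+3,+3), (+9,+9), (+27,+27); each is 3× the previous.
step 4: (38,34) + (+81,+81) → (119,115)
step 5: (119,115) + (+243,+243) → (362,358)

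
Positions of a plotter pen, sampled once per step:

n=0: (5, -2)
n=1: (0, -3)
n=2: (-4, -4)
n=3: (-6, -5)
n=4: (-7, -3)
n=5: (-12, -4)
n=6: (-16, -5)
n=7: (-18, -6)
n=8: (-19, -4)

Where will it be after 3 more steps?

(-30, -7)

Differencing gives (-5, -1), (-4, -1), (-2, -1), (-1, +2), (-5, -1), (-4, -1), (-2, -1), (-1, +2). This is the pattern (-5, -1), (-4, -1), (-2, -1), (-1, +2) repeated.
step 9: apply (-5, -1) → (-24, -5)
step 10: apply (-4, -1) → (-28, -6)
step 11: apply (-2, -1) → (-30, -7)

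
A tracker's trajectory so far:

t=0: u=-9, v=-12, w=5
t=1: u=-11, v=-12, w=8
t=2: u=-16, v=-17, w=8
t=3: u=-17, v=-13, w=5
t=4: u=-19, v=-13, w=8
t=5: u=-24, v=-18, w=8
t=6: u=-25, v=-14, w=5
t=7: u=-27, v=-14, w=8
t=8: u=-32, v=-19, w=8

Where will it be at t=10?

u=-35, v=-15, w=8

Step-to-step displacements: (-2, +0, +3), (-5, -5, +0), (-1, +4, -3), (-2, +0, +3), (-5, -5, +0), (-1, +4, -3), (-2, +0, +3), (-5, -5, +0) — a repeating cycle of length 3.
step 9: apply (-1, +4, -3) → u=-33, v=-15, w=5
step 10: apply (-2, +0, +3) → u=-35, v=-15, w=8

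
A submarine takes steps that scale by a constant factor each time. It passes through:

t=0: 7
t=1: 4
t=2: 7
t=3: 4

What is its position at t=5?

Consecutive displacements -3, +3, -3 scale by a factor of -1 each step.
step 4: 4 + 3 → 7
step 5: 7 − 3 → 4

4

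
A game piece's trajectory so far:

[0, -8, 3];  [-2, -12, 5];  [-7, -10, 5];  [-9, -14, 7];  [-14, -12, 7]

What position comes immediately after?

[-16, -16, 9]

Differencing gives [-2, -4, +2], [-5, +2, +0], [-2, -4, +2], [-5, +2, +0]. This is the pattern [-2, -4, +2], [-5, +2, +0] repeated.
step 5: apply [-2, -4, +2] → [-16, -16, 9]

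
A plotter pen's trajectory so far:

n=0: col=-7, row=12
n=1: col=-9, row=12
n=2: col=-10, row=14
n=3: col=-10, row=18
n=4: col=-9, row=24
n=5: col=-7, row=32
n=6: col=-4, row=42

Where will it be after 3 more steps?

col=11, row=84

Taking differences between consecutive positions: (-2,+0), (-1,+2), (+0,+4), (+1,+6), (+2,+8), (+3,+10). These grow by (+1,+2) each step.
step 7: col=-4, row=42 + (+4,+12) → col=0, row=54
step 8: col=0, row=54 + (+5,+14) → col=5, row=68
step 9: col=5, row=68 + (+6,+16) → col=11, row=84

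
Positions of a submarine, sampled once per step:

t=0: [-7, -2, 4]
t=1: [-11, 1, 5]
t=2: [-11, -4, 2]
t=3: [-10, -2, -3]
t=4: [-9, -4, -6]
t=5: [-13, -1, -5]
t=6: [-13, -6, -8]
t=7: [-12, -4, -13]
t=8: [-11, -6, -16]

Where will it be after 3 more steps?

Step-to-step displacements: [-4, +3, +1], [+0, -5, -3], [+1, +2, -5], [+1, -2, -3], [-4, +3, +1], [+0, -5, -3], [+1, +2, -5], [+1, -2, -3] — a repeating cycle of length 4.
step 9: apply [-4, +3, +1] → [-15, -3, -15]
step 10: apply [+0, -5, -3] → [-15, -8, -18]
step 11: apply [+1, +2, -5] → [-14, -6, -23]

[-14, -6, -23]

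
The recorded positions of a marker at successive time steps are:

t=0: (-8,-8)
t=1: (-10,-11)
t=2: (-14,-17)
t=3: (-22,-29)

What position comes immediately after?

Consecutive displacements (-2,-3), (-4,-6), (-8,-12) scale by a factor of 2 each step.
step 4: (-22,-29) + (-16,-24) → (-38,-53)

(-38,-53)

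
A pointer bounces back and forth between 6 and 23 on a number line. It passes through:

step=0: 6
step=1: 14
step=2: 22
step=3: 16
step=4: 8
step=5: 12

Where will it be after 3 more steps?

10

The value reflects between 6 and 23, moving 8 per step.
  step 6: 12 → 20
  step 7: 20 → 18
  step 8: 18 → 10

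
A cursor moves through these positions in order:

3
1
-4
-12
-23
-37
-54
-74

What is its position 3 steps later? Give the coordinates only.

Successive displacements: -2, -5, -8, -11, -14, -17, -20 — each changes by -3.
step 8: -74 − 23 → -97
step 9: -97 − 26 → -123
step 10: -123 − 29 → -152

-152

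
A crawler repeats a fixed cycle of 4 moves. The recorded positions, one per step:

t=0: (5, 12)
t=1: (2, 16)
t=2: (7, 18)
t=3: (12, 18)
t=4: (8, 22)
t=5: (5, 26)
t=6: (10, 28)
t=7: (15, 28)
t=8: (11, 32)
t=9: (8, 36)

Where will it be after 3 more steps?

Differencing gives (-3, +4), (+5, +2), (+5, +0), (-4, +4), (-3, +4), (+5, +2), (+5, +0), (-4, +4), (-3, +4). This is the pattern (-3, +4), (+5, +2), (+5, +0), (-4, +4) repeated.
step 10: apply (+5, +2) → (13, 38)
step 11: apply (+5, +0) → (18, 38)
step 12: apply (-4, +4) → (14, 42)

(14, 42)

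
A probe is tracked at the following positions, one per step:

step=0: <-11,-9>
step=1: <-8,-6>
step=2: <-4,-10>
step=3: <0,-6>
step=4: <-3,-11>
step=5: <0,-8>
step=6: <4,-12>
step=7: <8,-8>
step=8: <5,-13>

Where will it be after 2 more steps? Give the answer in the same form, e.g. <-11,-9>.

<12,-14>

Differencing gives <+3,+3>, <+4,-4>, <+4,+4>, <-3,-5>, <+3,+3>, <+4,-4>, <+4,+4>, <-3,-5>. This is the pattern <+3,+3>, <+4,-4>, <+4,+4>, <-3,-5> repeated.
step 9: apply <+3,+3> → <8,-10>
step 10: apply <+4,-4> → <12,-14>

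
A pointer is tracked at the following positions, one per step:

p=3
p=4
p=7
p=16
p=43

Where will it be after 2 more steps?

p=367

Step-to-step displacements: +1, +3, +9, +27; each is 3× the previous.
step 5: 43 + 81 → p=124
step 6: 124 + 243 → p=367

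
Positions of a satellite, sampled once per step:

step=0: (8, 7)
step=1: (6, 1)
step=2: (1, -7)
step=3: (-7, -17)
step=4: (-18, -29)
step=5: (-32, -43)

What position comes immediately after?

First differences are (-2, -6), (-5, -8), (-8, -10), (-11, -12), (-14, -14); their common second difference is (-3, -2) (constant acceleration).
step 6: (-32, -43) + (-17, -16) → (-49, -59)

(-49, -59)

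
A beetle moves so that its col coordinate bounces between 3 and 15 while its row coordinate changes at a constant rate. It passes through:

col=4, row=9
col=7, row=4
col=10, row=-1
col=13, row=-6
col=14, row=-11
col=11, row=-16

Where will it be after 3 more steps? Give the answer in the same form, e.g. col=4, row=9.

The col coordinate reflects between 3 and 15, moving 3 per step.
  step 6: 11 → 8
  step 7: 8 → 5
  step 8: 5 → 4
The row coordinate changes by -5 each step: at step 8 it is -31.

col=4, row=-31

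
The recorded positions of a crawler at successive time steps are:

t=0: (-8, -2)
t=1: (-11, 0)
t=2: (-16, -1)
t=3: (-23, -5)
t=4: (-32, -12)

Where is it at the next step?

(-43, -22)

Taking differences between consecutive positions: (-3, +2), (-5, -1), (-7, -4), (-9, -7). These grow by (-2, -3) each step.
step 5: (-32, -12) + (-11, -10) → (-43, -22)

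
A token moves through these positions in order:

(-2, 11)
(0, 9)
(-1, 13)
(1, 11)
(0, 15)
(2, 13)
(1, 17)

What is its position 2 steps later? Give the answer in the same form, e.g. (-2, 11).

Differencing gives (+2, -2), (-1, +4), (+2, -2), (-1, +4), (+2, -2), (-1, +4). This is the pattern (+2, -2), (-1, +4) repeated.
step 7: apply (+2, -2) → (3, 15)
step 8: apply (-1, +4) → (2, 19)

(2, 19)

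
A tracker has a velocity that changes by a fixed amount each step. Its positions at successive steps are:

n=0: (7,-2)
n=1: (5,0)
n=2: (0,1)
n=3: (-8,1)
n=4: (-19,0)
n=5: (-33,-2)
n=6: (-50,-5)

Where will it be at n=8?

Successive displacements: (-2,+2), (-5,+1), (-8,+0), (-11,-1), (-14,-2), (-17,-3) — each changes by (-3,-1).
step 7: (-50,-5) + (-20,-4) → (-70,-9)
step 8: (-70,-9) + (-23,-5) → (-93,-14)

(-93,-14)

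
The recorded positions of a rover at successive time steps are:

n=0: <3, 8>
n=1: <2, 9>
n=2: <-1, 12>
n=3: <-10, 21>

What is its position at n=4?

The jumps are <-1, +1>, <-3, +3>, <-9, +9> — a geometric progression with ratio 3.
step 4: <-10, 21> + <-27, +27> → <-37, 48>

<-37, 48>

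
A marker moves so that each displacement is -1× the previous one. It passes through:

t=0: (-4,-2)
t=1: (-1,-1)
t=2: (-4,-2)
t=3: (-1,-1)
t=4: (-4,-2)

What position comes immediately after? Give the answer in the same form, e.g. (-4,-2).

Step-to-step displacements: (+3,+1), (-3,-1), (+3,+1), (-3,-1); each is -1× the previous.
step 5: (-4,-2) + (+3,+1) → (-1,-1)

(-1,-1)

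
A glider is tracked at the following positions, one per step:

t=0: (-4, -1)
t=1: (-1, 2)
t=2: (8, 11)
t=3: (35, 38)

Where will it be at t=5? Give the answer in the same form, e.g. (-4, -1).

(359, 362)

The jumps are (+3, +3), (+9, +9), (+27, +27) — a geometric progression with ratio 3.
step 4: (35, 38) + (+81, +81) → (116, 119)
step 5: (116, 119) + (+243, +243) → (359, 362)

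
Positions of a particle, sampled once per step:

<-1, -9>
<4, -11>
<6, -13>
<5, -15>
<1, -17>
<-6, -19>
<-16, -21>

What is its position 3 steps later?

<-64, -27>

Taking differences between consecutive positions: <+5, -2>, <+2, -2>, <-1, -2>, <-4, -2>, <-7, -2>, <-10, -2>. These grow by <-3, +0> each step.
step 7: <-16, -21> + <-13, -2> → <-29, -23>
step 8: <-29, -23> + <-16, -2> → <-45, -25>
step 9: <-45, -25> + <-19, -2> → <-64, -27>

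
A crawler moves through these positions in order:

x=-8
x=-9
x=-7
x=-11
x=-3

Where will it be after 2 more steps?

x=13

The jumps are -1, +2, -4, +8 — a geometric progression with ratio -2.
step 5: -3 − 16 → x=-19
step 6: -19 + 32 → x=13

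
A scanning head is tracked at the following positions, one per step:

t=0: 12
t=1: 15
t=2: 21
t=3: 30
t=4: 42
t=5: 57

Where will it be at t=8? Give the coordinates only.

120

Successive displacements: +3, +6, +9, +12, +15 — each changes by +3.
step 6: 57 + 18 → 75
step 7: 75 + 21 → 96
step 8: 96 + 24 → 120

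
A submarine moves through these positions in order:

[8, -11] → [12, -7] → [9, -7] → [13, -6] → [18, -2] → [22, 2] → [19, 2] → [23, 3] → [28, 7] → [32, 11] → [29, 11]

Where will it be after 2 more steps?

[38, 16]

Step-to-step displacements: [+4, +4], [-3, +0], [+4, +1], [+5, +4], [+4, +4], [-3, +0], [+4, +1], [+5, +4], [+4, +4], [-3, +0] — a repeating cycle of length 4.
step 11: apply [+4, +1] → [33, 12]
step 12: apply [+5, +4] → [38, 16]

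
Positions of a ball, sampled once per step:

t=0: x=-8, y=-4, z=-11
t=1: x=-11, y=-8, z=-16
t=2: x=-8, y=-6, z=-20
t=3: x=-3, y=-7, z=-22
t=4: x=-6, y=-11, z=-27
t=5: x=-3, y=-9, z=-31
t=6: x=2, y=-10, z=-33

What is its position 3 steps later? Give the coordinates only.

Step-to-step displacements: (-3,-4,-5), (+3,+2,-4), (+5,-1,-2), (-3,-4,-5), (+3,+2,-4), (+5,-1,-2) — a repeating cycle of length 3.
step 7: apply (-3,-4,-5) → x=-1, y=-14, z=-38
step 8: apply (+3,+2,-4) → x=2, y=-12, z=-42
step 9: apply (+5,-1,-2) → x=7, y=-13, z=-44

x=7, y=-13, z=-44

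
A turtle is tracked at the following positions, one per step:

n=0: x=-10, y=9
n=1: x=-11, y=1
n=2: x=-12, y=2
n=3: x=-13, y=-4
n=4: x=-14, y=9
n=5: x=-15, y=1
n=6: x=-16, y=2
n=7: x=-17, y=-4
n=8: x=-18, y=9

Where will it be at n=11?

The x coordinate changes by -1 each step, so at step 11 it is -10 + 11·(-1) = -21.
The y coordinate repeats the cycle [9, 1, 2, -4] with period 4; step 11 mod 4 = 3, giving -4.

x=-21, y=-4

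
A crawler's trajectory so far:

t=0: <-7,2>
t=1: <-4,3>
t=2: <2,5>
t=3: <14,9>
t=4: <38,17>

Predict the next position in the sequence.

<86,33>

Consecutive displacements <+3,+1>, <+6,+2>, <+12,+4>, <+24,+8> scale by a factor of 2 each step.
step 5: <38,17> + <+48,+16> → <86,33>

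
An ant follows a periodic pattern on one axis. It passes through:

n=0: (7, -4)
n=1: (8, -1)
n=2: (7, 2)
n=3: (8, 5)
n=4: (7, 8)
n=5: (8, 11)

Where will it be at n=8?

The first coordinate repeats the cycle [7, 8] with period 2; step 8 mod 2 = 0, giving 7.
The second coordinate changes by +3 each step, so at step 8 it is -4 + 8·(3) = 20.

(7, 20)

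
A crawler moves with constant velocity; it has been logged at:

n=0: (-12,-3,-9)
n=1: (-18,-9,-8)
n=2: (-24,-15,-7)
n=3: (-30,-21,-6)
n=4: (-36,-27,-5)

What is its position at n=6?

Each step adds (-6,-6,+1) to the position.
step 5: (-36,-27,-5) + (-6,-6,+1) → (-42,-33,-4)
step 6: (-42,-33,-4) + (-6,-6,+1) → (-48,-39,-3)

(-48,-39,-3)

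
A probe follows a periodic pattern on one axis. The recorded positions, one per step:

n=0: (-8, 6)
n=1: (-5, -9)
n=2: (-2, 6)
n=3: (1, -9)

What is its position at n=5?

The first coordinate changes by +3 each step, so at step 5 it is -8 + 5·(3) = 7.
The second coordinate repeats the cycle [6, -9] with period 2; step 5 mod 2 = 1, giving -9.

(7, -9)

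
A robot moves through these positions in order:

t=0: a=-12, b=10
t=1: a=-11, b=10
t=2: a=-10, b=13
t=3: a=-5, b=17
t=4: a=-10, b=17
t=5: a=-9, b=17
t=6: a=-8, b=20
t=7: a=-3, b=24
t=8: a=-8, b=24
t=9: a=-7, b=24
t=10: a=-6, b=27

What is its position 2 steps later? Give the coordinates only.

a=-6, b=31

The moves between consecutive positions are (+1, +0), (+1, +3), (+5, +4), (-5, +0), (+1, +0), (+1, +3), (+5, +4), (-5, +0), (+1, +0), (+1, +3); they repeat the 4-cycle [(+1, +0), (+1, +3), (+5, +4), (-5, +0)].
step 11: apply (+5, +4) → a=-1, b=31
step 12: apply (-5, +0) → a=-6, b=31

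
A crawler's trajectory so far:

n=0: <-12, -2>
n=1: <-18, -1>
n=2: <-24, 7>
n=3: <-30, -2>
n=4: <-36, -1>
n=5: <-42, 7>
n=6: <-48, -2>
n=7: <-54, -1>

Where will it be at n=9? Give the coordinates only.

<-66, -2>

First: linear, -6 per step → -66 at step 9.
Second: cycles through -2, -1, 7 every 3 steps. Step 9 lands at position 0 of the cycle → -2.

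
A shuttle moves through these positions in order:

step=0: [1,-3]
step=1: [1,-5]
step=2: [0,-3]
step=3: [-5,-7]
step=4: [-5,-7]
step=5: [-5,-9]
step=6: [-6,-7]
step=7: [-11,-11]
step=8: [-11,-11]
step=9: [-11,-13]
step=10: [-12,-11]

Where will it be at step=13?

The moves between consecutive positions are [+0,-2], [-1,+2], [-5,-4], [+0,+0], [+0,-2], [-1,+2], [-5,-4], [+0,+0], [+0,-2], [-1,+2]; they repeat the 4-cycle [[+0,-2], [-1,+2], [-5,-4], [+0,+0]].
step 11: apply [-5,-4] → [-17,-15]
step 12: apply [+0,+0] → [-17,-15]
step 13: apply [+0,-2] → [-17,-17]

[-17,-17]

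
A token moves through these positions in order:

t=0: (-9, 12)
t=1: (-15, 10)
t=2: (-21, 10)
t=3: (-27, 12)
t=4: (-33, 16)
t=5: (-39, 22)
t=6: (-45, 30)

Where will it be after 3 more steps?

(-63, 66)

First differences are (-6, -2), (-6, +0), (-6, +2), (-6, +4), (-6, +6), (-6, +8); their common second difference is (+0, +2) (constant acceleration).
step 7: (-45, 30) + (-6, +10) → (-51, 40)
step 8: (-51, 40) + (-6, +12) → (-57, 52)
step 9: (-57, 52) + (-6, +14) → (-63, 66)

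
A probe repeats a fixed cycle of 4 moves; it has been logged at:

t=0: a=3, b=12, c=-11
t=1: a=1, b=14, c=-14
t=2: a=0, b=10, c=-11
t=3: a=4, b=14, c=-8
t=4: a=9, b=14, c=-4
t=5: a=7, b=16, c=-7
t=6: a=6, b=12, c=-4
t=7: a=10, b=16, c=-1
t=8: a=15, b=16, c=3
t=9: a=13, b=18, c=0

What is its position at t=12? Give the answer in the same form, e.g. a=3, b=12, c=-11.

a=21, b=18, c=10

Step-to-step displacements: (-2, +2, -3), (-1, -4, +3), (+4, +4, +3), (+5, +0, +4), (-2, +2, -3), (-1, -4, +3), (+4, +4, +3), (+5, +0, +4), (-2, +2, -3) — a repeating cycle of length 4.
step 10: apply (-1, -4, +3) → a=12, b=14, c=3
step 11: apply (+4, +4, +3) → a=16, b=18, c=6
step 12: apply (+5, +0, +4) → a=21, b=18, c=10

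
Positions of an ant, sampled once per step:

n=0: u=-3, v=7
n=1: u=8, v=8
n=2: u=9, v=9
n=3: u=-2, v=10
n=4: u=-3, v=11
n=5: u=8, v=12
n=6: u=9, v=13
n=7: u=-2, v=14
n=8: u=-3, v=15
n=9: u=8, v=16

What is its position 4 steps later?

U: cycles through -3, 8, 9, -2 every 4 steps. Step 13 lands at position 1 of the cycle → 8.
V: linear, +1 per step → 20 at step 13.

u=8, v=20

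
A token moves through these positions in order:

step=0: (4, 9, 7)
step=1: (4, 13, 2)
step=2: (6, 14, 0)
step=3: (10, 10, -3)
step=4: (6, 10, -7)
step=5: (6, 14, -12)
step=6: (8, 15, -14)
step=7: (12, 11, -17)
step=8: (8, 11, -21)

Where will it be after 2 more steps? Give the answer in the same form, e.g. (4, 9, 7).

The moves between consecutive positions are (+0, +4, -5), (+2, +1, -2), (+4, -4, -3), (-4, +0, -4), (+0, +4, -5), (+2, +1, -2), (+4, -4, -3), (-4, +0, -4); they repeat the 4-cycle [(+0, +4, -5), (+2, +1, -2), (+4, -4, -3), (-4, +0, -4)].
step 9: apply (+0, +4, -5) → (8, 15, -26)
step 10: apply (+2, +1, -2) → (10, 16, -28)

(10, 16, -28)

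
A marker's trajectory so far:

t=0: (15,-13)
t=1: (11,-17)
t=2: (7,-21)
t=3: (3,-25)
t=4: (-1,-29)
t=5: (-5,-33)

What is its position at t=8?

(-17,-45)

The position changes by (-4,-4) every step.
step 6: (-5,-33) + (-4,-4) → (-9,-37)
step 7: (-9,-37) + (-4,-4) → (-13,-41)
step 8: (-13,-41) + (-4,-4) → (-17,-45)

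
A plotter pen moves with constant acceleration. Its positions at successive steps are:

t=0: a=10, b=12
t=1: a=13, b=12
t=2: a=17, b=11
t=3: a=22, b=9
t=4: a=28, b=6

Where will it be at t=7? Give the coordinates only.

a=52, b=-9

First differences are (+3, +0), (+4, -1), (+5, -2), (+6, -3); their common second difference is (+1, -1) (constant acceleration).
step 5: a=28, b=6 + (+7, -4) → a=35, b=2
step 6: a=35, b=2 + (+8, -5) → a=43, b=-3
step 7: a=43, b=-3 + (+9, -6) → a=52, b=-9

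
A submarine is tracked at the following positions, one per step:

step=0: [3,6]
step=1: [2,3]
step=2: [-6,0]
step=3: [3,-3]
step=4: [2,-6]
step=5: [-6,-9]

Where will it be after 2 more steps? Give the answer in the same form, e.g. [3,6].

[2,-15]

First: cycles through 3, 2, -6 every 3 steps. Step 7 lands at position 1 of the cycle → 2.
Second: linear, -3 per step → -15 at step 7.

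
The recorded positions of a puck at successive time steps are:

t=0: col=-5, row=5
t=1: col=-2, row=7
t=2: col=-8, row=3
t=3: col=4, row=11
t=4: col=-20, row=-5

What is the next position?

Step-to-step displacements: (+3, +2), (-6, -4), (+12, +8), (-24, -16); each is -2× the previous.
step 5: col=-20, row=-5 + (+48, +32) → col=28, row=27

col=28, row=27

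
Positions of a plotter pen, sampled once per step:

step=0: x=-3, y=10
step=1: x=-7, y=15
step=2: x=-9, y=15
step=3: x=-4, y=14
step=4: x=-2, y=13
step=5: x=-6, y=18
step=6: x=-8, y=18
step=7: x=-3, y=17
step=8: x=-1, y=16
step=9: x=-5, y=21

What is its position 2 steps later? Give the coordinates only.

x=-2, y=20

Step-to-step displacements: (-4, +5), (-2, +0), (+5, -1), (+2, -1), (-4, +5), (-2, +0), (+5, -1), (+2, -1), (-4, +5) — a repeating cycle of length 4.
step 10: apply (-2, +0) → x=-7, y=21
step 11: apply (+5, -1) → x=-2, y=20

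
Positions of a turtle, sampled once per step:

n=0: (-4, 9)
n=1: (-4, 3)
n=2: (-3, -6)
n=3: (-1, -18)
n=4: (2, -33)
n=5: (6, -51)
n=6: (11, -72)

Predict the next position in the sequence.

First differences are (+0, -6), (+1, -9), (+2, -12), (+3, -15), (+4, -18), (+5, -21); their common second difference is (+1, -3) (constant acceleration).
step 7: (11, -72) + (+6, -24) → (17, -96)

(17, -96)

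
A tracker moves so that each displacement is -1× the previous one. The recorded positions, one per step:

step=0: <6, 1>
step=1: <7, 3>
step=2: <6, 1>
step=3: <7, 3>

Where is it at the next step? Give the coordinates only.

<6, 1>

Step-to-step displacements: <+1, +2>, <-1, -2>, <+1, +2>; each is -1× the previous.
step 4: <7, 3> + <-1, -2> → <6, 1>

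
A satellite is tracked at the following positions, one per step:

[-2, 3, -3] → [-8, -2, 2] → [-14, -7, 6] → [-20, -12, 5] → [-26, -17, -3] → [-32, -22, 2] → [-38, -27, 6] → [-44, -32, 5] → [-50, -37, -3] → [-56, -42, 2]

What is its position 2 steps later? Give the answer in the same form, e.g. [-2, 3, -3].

[-68, -52, 5]

First: linear, -6 per step → -68 at step 11.
Second: linear, -5 per step → -52 at step 11.
Third: cycles through -3, 2, 6, 5 every 4 steps. Step 11 lands at position 3 of the cycle → 5.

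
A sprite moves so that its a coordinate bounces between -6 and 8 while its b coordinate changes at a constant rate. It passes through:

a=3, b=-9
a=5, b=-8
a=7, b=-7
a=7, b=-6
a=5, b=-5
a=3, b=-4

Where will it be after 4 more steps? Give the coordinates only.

The a coordinate travels 2 per step and bounces off the walls at -6 and 8.
  step 6: 3 → 1
  step 7: 1 → -1
  step 8: -1 → -3
  step 9: -3 → -5
The b coordinate changes by +1 each step: at step 9 it is 0.

a=-5, b=0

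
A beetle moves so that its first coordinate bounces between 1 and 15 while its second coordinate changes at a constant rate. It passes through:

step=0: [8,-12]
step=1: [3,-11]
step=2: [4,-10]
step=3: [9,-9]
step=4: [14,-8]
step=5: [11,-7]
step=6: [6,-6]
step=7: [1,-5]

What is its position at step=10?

The first coordinate reflects between 1 and 15, moving 5 per step.
  step 8: 1 → 6
  step 9: 6 → 11
  step 10: 11 → 14
The second coordinate changes by +1 each step: at step 10 it is -2.

[14,-2]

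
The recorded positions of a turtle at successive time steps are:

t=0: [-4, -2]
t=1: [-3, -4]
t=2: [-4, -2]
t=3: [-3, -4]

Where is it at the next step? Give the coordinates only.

[-4, -2]

Step-to-step displacements: [+1, -2], [-1, +2], [+1, -2]; each is -1× the previous.
step 4: [-3, -4] + [-1, +2] → [-4, -2]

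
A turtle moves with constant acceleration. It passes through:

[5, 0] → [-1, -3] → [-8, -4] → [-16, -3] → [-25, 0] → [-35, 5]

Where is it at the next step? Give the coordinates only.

Taking differences between consecutive positions: [-6, -3], [-7, -1], [-8, +1], [-9, +3], [-10, +5]. These grow by [-1, +2] each step.
step 6: [-35, 5] + [-11, +7] → [-46, 12]

[-46, 12]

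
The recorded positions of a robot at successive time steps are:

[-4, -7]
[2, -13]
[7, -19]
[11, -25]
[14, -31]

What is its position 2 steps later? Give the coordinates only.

[17, -43]

First differences are [+6, -6], [+5, -6], [+4, -6], [+3, -6]; their common second difference is [-1, +0] (constant acceleration).
step 5: [14, -31] + [+2, -6] → [16, -37]
step 6: [16, -37] + [+1, -6] → [17, -43]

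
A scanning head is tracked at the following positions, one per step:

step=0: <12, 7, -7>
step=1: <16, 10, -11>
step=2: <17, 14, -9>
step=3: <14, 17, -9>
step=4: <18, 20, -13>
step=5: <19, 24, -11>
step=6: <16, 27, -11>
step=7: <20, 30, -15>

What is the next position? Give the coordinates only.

The moves between consecutive positions are <+4, +3, -4>, <+1, +4, +2>, <-3, +3, +0>, <+4, +3, -4>, <+1, +4, +2>, <-3, +3, +0>, <+4, +3, -4>; they repeat the 3-cycle [<+4, +3, -4>, <+1, +4, +2>, <-3, +3, +0>].
step 8: apply <+1, +4, +2> → <21, 34, -13>

<21, 34, -13>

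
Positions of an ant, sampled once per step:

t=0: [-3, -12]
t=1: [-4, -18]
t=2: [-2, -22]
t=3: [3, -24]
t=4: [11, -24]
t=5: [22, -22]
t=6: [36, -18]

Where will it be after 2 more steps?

First differences are [-1, -6], [+2, -4], [+5, -2], [+8, +0], [+11, +2], [+14, +4]; their common second difference is [+3, +2] (constant acceleration).
step 7: [36, -18] + [+17, +6] → [53, -12]
step 8: [53, -12] + [+20, +8] → [73, -4]

[73, -4]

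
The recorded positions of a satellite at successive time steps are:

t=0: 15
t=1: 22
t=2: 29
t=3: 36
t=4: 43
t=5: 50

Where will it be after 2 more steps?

64

Each step adds +7 to the position.
step 6: 50 + 7 → 57
step 7: 57 + 7 → 64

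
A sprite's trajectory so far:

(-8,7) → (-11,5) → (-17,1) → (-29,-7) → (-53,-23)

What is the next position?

(-101,-55)

Consecutive displacements (-3,-2), (-6,-4), (-12,-8), (-24,-16) scale by a factor of 2 each step.
step 5: (-53,-23) + (-48,-32) → (-101,-55)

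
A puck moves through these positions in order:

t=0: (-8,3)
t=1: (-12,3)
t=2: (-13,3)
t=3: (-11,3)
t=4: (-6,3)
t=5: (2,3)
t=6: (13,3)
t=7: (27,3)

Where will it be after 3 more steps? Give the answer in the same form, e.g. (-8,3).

(87,3)

Successive displacements: (-4,+0), (-1,+0), (+2,+0), (+5,+0), (+8,+0), (+11,+0), (+14,+0) — each changes by (+3,+0).
step 8: (27,3) + (+17,+0) → (44,3)
step 9: (44,3) + (+20,+0) → (64,3)
step 10: (64,3) + (+23,+0) → (87,3)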